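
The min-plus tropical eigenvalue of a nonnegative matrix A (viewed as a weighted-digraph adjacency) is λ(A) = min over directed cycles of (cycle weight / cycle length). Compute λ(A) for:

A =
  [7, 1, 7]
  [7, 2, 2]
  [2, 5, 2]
λ(A) = 5/3

Enumerate directed cycles and compute their means (weight / length). Sample:
  cycle 0 → 0: weight = 7, length = 1, mean = 7/1 ≈ 7.000
  cycle 1 → 1: weight = 2, length = 1, mean = 2/1 ≈ 2.000
  cycle 2 → 2: weight = 2, length = 1, mean = 2/1 ≈ 2.000
  cycle 0 → 1 → 0: weight = 8, length = 2, mean = 8/2 ≈ 4.000
  cycle 0 → 2 → 0: weight = 9, length = 2, mean = 9/2 ≈ 4.500
  cycle 1 → 0 → 1: weight = 8, length = 2, mean = 8/2 ≈ 4.000
Minimum mean = 1.667, attained e.g. along the cycle 0 → 1 → 2 → 0 with weight 5 and length 3. So λ(A) = 5/3 = 5/3.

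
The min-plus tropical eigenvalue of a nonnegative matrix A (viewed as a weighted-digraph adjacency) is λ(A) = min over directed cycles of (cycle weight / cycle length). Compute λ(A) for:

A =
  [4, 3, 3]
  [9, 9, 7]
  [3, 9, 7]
λ(A) = 3

Enumerate directed cycles and compute their means (weight / length). Sample:
  cycle 0 → 0: weight = 4, length = 1, mean = 4/1 ≈ 4.000
  cycle 1 → 1: weight = 9, length = 1, mean = 9/1 ≈ 9.000
  cycle 2 → 2: weight = 7, length = 1, mean = 7/1 ≈ 7.000
  cycle 0 → 1 → 0: weight = 12, length = 2, mean = 12/2 ≈ 6.000
  cycle 0 → 2 → 0: weight = 6, length = 2, mean = 6/2 ≈ 3.000
  cycle 1 → 0 → 1: weight = 12, length = 2, mean = 12/2 ≈ 6.000
Minimum mean = 3.000, attained e.g. along the cycle 0 → 2 → 0 with weight 6 and length 2. So λ(A) = 6/2 = 3.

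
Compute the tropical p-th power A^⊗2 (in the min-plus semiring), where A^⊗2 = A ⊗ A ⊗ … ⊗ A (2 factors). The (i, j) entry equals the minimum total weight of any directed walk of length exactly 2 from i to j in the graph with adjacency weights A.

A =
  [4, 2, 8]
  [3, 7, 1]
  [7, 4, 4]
A^⊗2 =
  [5, 6, 3]
  [7, 5, 5]
  [7, 8, 5]

Each entry (A^⊗2)_ij equals the minimum over all length-2 walks i = v_0 → v_1 → … → v_2 = j of Σ_t A[v_t][v_{t+1}]. For example, for (i, j) = (0, 2) we minimise over 3 possible intermediate vertex sequences; the minimum is 3, attained along the walk 0 → 1 → 2.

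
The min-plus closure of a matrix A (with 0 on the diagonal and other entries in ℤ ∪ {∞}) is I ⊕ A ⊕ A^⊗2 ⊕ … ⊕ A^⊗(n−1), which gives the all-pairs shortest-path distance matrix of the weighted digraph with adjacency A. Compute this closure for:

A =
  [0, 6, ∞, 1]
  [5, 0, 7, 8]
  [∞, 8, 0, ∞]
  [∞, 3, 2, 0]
Closure =
  [0, 4, 3, 1]
  [5, 0, 7, 6]
  [13, 8, 0, 14]
  [8, 3, 2, 0]

This is the Floyd-Warshall all-pairs shortest-path computation. For each intermediate vertex k = 0, 1, …, 3, update dist[i][j] ← min(dist[i][j], dist[i][k] + dist[k][j]). The final matrix gives, for each (i, j), the minimum total weight of any directed path from i to j (possibly empty when i = j).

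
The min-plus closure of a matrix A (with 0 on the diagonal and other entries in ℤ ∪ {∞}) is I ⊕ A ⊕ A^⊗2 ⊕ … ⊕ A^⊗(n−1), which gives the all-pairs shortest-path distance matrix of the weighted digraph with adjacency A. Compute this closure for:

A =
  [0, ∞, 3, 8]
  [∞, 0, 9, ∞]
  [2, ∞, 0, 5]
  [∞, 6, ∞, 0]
Closure =
  [0, 14, 3, 8]
  [11, 0, 9, 14]
  [2, 11, 0, 5]
  [17, 6, 15, 0]

This is the Floyd-Warshall all-pairs shortest-path computation. For each intermediate vertex k = 0, 1, …, 3, update dist[i][j] ← min(dist[i][j], dist[i][k] + dist[k][j]). The final matrix gives, for each (i, j), the minimum total weight of any directed path from i to j (possibly empty when i = j).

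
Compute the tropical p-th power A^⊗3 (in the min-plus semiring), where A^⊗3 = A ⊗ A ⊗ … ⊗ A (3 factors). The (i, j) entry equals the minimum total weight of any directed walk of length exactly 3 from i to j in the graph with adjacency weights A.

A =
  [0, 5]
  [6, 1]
A^⊗3 =
  [0, 5]
  [6, 3]

Each entry (A^⊗3)_ij equals the minimum over all length-3 walks i = v_0 → v_1 → … → v_3 = j of Σ_t A[v_t][v_{t+1}]. For example, for (i, j) = (0, 1) we minimise over 4 possible intermediate vertex sequences; the minimum is 5, attained along the walk 0 → 0 → 0 → 1.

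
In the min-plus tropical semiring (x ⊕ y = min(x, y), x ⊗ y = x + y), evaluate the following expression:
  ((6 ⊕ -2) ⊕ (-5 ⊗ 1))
((6 ⊕ -2) ⊕ (-5 ⊗ 1)) = -4

Expand innermost to outermost. Recall ⊕ takes the minimum of its arguments and ⊗ takes their sum. Working out the expression ((6 ⊕ -2) ⊕ (-5 ⊗ 1)) gives -4.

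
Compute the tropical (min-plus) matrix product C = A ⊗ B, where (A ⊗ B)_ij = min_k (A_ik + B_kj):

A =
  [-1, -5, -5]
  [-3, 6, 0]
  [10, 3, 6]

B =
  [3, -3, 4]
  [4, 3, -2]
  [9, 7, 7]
A ⊗ B =
  [-1, -4, -7]
  [0, -6, 1]
  [7, 6, 1]

Apply the min-plus product entry-by-entry:
  C[0][0] = min over k of (A[0][0] + B[0][0] = -1 + 3 = 2, A[0][1] + B[1][0] = -5 + 4 = -1, A[0][2] + B[2][0] = -5 + 9 = 4) = -1 (attained at k = 1)
  C[0][1] = min over k of (A[0][0] + B[0][1] = -1 + -3 = -4, A[0][1] + B[1][1] = -5 + 3 = -2, A[0][2] + B[2][1] = -5 + 7 = 2) = -4 (attained at k = 0)
  C[0][2] = min over k of (A[0][0] + B[0][2] = -1 + 4 = 3, A[0][1] + B[1][2] = -5 + -2 = -7, A[0][2] + B[2][2] = -5 + 7 = 2) = -7 (attained at k = 1)
  C[1][0] = min over k of (A[1][0] + B[0][0] = -3 + 3 = 0, A[1][1] + B[1][0] = 6 + 4 = 10, A[1][2] + B[2][0] = 0 + 9 = 9) = 0 (attained at k = 0)
  C[1][1] = min over k of (A[1][0] + B[0][1] = -3 + -3 = -6, A[1][1] + B[1][1] = 6 + 3 = 9, A[1][2] + B[2][1] = 0 + 7 = 7) = -6 (attained at k = 0)
  C[1][2] = min over k of (A[1][0] + B[0][2] = -3 + 4 = 1, A[1][1] + B[1][2] = 6 + -2 = 4, A[1][2] + B[2][2] = 0 + 7 = 7) = 1 (attained at k = 0)
  C[2][0] = min over k of (A[2][0] + B[0][0] = 10 + 3 = 13, A[2][1] + B[1][0] = 3 + 4 = 7, A[2][2] + B[2][0] = 6 + 9 = 15) = 7 (attained at k = 1)
  C[2][1] = min over k of (A[2][0] + B[0][1] = 10 + -3 = 7, A[2][1] + B[1][1] = 3 + 3 = 6, A[2][2] + B[2][1] = 6 + 7 = 13) = 6 (attained at k = 1)
  C[2][2] = min over k of (A[2][0] + B[0][2] = 10 + 4 = 14, A[2][1] + B[1][2] = 3 + -2 = 1, A[2][2] + B[2][2] = 6 + 7 = 13) = 1 (attained at k = 1)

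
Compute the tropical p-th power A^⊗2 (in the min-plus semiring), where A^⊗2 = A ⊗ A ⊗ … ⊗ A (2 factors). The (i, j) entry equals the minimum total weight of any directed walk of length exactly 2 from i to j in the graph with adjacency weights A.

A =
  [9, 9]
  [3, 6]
A^⊗2 =
  [12, 15]
  [9, 12]

Each entry (A^⊗2)_ij equals the minimum over all length-2 walks i = v_0 → v_1 → … → v_2 = j of Σ_t A[v_t][v_{t+1}]. For example, for (i, j) = (0, 1) we minimise over 2 possible intermediate vertex sequences; the minimum is 15, attained along the walk 0 → 1 → 1.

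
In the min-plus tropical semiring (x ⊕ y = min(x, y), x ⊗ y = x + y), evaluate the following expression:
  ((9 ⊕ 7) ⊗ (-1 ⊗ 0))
((9 ⊕ 7) ⊗ (-1 ⊗ 0)) = 6

Expand innermost to outermost. Recall ⊕ takes the minimum of its arguments and ⊗ takes their sum. Working out the expression ((9 ⊕ 7) ⊗ (-1 ⊗ 0)) gives 6.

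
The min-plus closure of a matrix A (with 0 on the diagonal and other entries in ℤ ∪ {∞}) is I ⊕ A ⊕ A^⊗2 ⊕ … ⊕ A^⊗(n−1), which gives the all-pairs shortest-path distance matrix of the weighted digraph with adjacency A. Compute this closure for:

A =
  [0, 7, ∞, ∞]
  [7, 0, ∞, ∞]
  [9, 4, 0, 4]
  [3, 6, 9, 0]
Closure =
  [0, 7, ∞, ∞]
  [7, 0, ∞, ∞]
  [7, 4, 0, 4]
  [3, 6, 9, 0]

This is the Floyd-Warshall all-pairs shortest-path computation. For each intermediate vertex k = 0, 1, …, 3, update dist[i][j] ← min(dist[i][j], dist[i][k] + dist[k][j]). The final matrix gives, for each (i, j), the minimum total weight of any directed path from i to j (possibly empty when i = j).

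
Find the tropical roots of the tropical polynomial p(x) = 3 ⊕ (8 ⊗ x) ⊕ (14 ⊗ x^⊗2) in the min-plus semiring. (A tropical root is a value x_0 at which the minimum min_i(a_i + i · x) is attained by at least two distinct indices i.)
Roots: {-6, -5}

Each tropical root is a break point of the lower envelope of the lines y = a_i + i · x (there are 3 lines, with slopes 0, 1, ..., 2). Only the lines that attain the minimum somewhere contribute to roots; other lines are dominated. Here the surviving (envelope) indices are i = 2, i = 1, i = 0.
Intersections between consecutive envelope lines give the roots: for adjacent envelope indices i < j the intersection is x = (a_i − a_j) / (j − i). Reading off the sorted break points: {-6, -5}.
Verification: at each break x_0, at least two indices attain the minimum of min_i(a_i + i · x_0).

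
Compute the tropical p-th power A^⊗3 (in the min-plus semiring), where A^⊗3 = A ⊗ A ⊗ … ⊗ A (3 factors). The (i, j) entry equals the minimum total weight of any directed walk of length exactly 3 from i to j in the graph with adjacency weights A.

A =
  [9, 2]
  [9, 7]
A^⊗3 =
  [18, 13]
  [20, 18]

Each entry (A^⊗3)_ij equals the minimum over all length-3 walks i = v_0 → v_1 → … → v_3 = j of Σ_t A[v_t][v_{t+1}]. For example, for (i, j) = (0, 1) we minimise over 4 possible intermediate vertex sequences; the minimum is 13, attained along the walk 0 → 1 → 0 → 1.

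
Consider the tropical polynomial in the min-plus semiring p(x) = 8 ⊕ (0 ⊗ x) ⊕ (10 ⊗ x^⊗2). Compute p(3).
p(3) = 3

A tropical monomial a ⊗ x^⊗i evaluates to a + i · x. Evaluating each term at x = 3:
  Term 0 contributes 8 + 0 · 3 = 8
  Term 1 contributes 0 + 1 · 3 = 3
  Term 2 contributes 10 + 2 · 3 = 16
p(3) = ⊕ of these = min[8, 3, 16] = 3.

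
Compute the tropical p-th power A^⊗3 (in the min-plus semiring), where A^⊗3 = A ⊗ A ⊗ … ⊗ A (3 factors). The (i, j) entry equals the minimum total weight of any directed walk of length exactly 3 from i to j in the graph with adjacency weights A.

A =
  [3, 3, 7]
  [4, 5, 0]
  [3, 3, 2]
A^⊗3 =
  [6, 6, 5]
  [5, 5, 3]
  [6, 6, 5]

Each entry (A^⊗3)_ij equals the minimum over all length-3 walks i = v_0 → v_1 → … → v_3 = j of Σ_t A[v_t][v_{t+1}]. For example, for (i, j) = (0, 2) we minimise over 9 possible intermediate vertex sequences; the minimum is 5, attained along the walk 0 → 1 → 2 → 2.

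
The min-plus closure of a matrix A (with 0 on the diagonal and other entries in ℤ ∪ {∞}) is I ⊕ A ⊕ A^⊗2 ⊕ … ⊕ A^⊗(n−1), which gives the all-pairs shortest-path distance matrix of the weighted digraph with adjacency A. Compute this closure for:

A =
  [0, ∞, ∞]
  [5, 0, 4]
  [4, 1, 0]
Closure =
  [0, ∞, ∞]
  [5, 0, 4]
  [4, 1, 0]

This is the Floyd-Warshall all-pairs shortest-path computation. For each intermediate vertex k = 0, 1, …, 2, update dist[i][j] ← min(dist[i][j], dist[i][k] + dist[k][j]). The final matrix gives, for each (i, j), the minimum total weight of any directed path from i to j (possibly empty when i = j).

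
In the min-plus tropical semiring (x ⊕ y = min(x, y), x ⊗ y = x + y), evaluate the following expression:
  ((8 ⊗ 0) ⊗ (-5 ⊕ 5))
((8 ⊗ 0) ⊗ (-5 ⊕ 5)) = 3

Expand innermost to outermost. Recall ⊕ takes the minimum of its arguments and ⊗ takes their sum. Working out the expression ((8 ⊗ 0) ⊗ (-5 ⊕ 5)) gives 3.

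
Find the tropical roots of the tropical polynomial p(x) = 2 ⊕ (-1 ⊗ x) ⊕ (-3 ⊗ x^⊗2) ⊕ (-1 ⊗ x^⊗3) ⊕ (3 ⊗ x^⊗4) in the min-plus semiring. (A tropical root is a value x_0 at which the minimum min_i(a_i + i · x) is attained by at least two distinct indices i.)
Roots: {-4, -2, 2, 3}

Each tropical root is a break point of the lower envelope of the lines y = a_i + i · x (there are 5 lines, with slopes 0, 1, ..., 4). Only the lines that attain the minimum somewhere contribute to roots; other lines are dominated. Here the surviving (envelope) indices are i = 4, i = 3, i = 2, i = 1, i = 0.
Intersections between consecutive envelope lines give the roots: for adjacent envelope indices i < j the intersection is x = (a_i − a_j) / (j − i). Reading off the sorted break points: {-4, -2, 2, 3}.
Verification: at each break x_0, at least two indices attain the minimum of min_i(a_i + i · x_0).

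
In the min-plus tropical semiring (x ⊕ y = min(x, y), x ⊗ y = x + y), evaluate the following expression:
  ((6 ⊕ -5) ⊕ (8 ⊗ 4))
((6 ⊕ -5) ⊕ (8 ⊗ 4)) = -5

Expand innermost to outermost. Recall ⊕ takes the minimum of its arguments and ⊗ takes their sum. Working out the expression ((6 ⊕ -5) ⊕ (8 ⊗ 4)) gives -5.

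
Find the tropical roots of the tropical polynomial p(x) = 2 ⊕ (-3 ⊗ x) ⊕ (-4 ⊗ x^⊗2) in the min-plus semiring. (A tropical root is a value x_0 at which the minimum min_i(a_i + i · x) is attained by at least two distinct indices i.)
Roots: {1, 5}

Each tropical root is a break point of the lower envelope of the lines y = a_i + i · x (there are 3 lines, with slopes 0, 1, ..., 2). Only the lines that attain the minimum somewhere contribute to roots; other lines are dominated. Here the surviving (envelope) indices are i = 2, i = 1, i = 0.
Intersections between consecutive envelope lines give the roots: for adjacent envelope indices i < j the intersection is x = (a_i − a_j) / (j − i). Reading off the sorted break points: {1, 5}.
Verification: at each break x_0, at least two indices attain the minimum of min_i(a_i + i · x_0).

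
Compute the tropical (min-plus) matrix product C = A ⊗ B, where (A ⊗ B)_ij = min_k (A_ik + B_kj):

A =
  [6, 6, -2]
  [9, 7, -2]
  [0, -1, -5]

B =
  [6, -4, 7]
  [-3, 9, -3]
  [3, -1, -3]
A ⊗ B =
  [1, -3, -5]
  [1, -3, -5]
  [-4, -6, -8]

Apply the min-plus product entry-by-entry:
  C[0][0] = min over k of (A[0][0] + B[0][0] = 6 + 6 = 12, A[0][1] + B[1][0] = 6 + -3 = 3, A[0][2] + B[2][0] = -2 + 3 = 1) = 1 (attained at k = 2)
  C[0][1] = min over k of (A[0][0] + B[0][1] = 6 + -4 = 2, A[0][1] + B[1][1] = 6 + 9 = 15, A[0][2] + B[2][1] = -2 + -1 = -3) = -3 (attained at k = 2)
  C[0][2] = min over k of (A[0][0] + B[0][2] = 6 + 7 = 13, A[0][1] + B[1][2] = 6 + -3 = 3, A[0][2] + B[2][2] = -2 + -3 = -5) = -5 (attained at k = 2)
  C[1][0] = min over k of (A[1][0] + B[0][0] = 9 + 6 = 15, A[1][1] + B[1][0] = 7 + -3 = 4, A[1][2] + B[2][0] = -2 + 3 = 1) = 1 (attained at k = 2)
  C[1][1] = min over k of (A[1][0] + B[0][1] = 9 + -4 = 5, A[1][1] + B[1][1] = 7 + 9 = 16, A[1][2] + B[2][1] = -2 + -1 = -3) = -3 (attained at k = 2)
  C[1][2] = min over k of (A[1][0] + B[0][2] = 9 + 7 = 16, A[1][1] + B[1][2] = 7 + -3 = 4, A[1][2] + B[2][2] = -2 + -3 = -5) = -5 (attained at k = 2)
  C[2][0] = min over k of (A[2][0] + B[0][0] = 0 + 6 = 6, A[2][1] + B[1][0] = -1 + -3 = -4, A[2][2] + B[2][0] = -5 + 3 = -2) = -4 (attained at k = 1)
  C[2][1] = min over k of (A[2][0] + B[0][1] = 0 + -4 = -4, A[2][1] + B[1][1] = -1 + 9 = 8, A[2][2] + B[2][1] = -5 + -1 = -6) = -6 (attained at k = 2)
  C[2][2] = min over k of (A[2][0] + B[0][2] = 0 + 7 = 7, A[2][1] + B[1][2] = -1 + -3 = -4, A[2][2] + B[2][2] = -5 + -3 = -8) = -8 (attained at k = 2)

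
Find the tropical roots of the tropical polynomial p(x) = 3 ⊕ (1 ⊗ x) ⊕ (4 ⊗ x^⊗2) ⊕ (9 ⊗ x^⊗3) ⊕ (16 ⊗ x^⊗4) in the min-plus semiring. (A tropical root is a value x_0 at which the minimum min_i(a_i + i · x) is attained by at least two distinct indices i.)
Roots: {-7, -5, -3, 2}

Each tropical root is a break point of the lower envelope of the lines y = a_i + i · x (there are 5 lines, with slopes 0, 1, ..., 4). Only the lines that attain the minimum somewhere contribute to roots; other lines are dominated. Here the surviving (envelope) indices are i = 4, i = 3, i = 2, i = 1, i = 0.
Intersections between consecutive envelope lines give the roots: for adjacent envelope indices i < j the intersection is x = (a_i − a_j) / (j − i). Reading off the sorted break points: {-7, -5, -3, 2}.
Verification: at each break x_0, at least two indices attain the minimum of min_i(a_i + i · x_0).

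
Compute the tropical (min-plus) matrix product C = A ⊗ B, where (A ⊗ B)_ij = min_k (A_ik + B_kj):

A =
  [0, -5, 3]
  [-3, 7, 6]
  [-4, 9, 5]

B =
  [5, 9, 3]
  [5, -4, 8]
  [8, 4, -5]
A ⊗ B =
  [0, -9, -2]
  [2, 3, 0]
  [1, 5, -1]

Apply the min-plus product entry-by-entry:
  C[0][0] = min over k of (A[0][0] + B[0][0] = 0 + 5 = 5, A[0][1] + B[1][0] = -5 + 5 = 0, A[0][2] + B[2][0] = 3 + 8 = 11) = 0 (attained at k = 1)
  C[0][1] = min over k of (A[0][0] + B[0][1] = 0 + 9 = 9, A[0][1] + B[1][1] = -5 + -4 = -9, A[0][2] + B[2][1] = 3 + 4 = 7) = -9 (attained at k = 1)
  C[0][2] = min over k of (A[0][0] + B[0][2] = 0 + 3 = 3, A[0][1] + B[1][2] = -5 + 8 = 3, A[0][2] + B[2][2] = 3 + -5 = -2) = -2 (attained at k = 2)
  C[1][0] = min over k of (A[1][0] + B[0][0] = -3 + 5 = 2, A[1][1] + B[1][0] = 7 + 5 = 12, A[1][2] + B[2][0] = 6 + 8 = 14) = 2 (attained at k = 0)
  C[1][1] = min over k of (A[1][0] + B[0][1] = -3 + 9 = 6, A[1][1] + B[1][1] = 7 + -4 = 3, A[1][2] + B[2][1] = 6 + 4 = 10) = 3 (attained at k = 1)
  C[1][2] = min over k of (A[1][0] + B[0][2] = -3 + 3 = 0, A[1][1] + B[1][2] = 7 + 8 = 15, A[1][2] + B[2][2] = 6 + -5 = 1) = 0 (attained at k = 0)
  C[2][0] = min over k of (A[2][0] + B[0][0] = -4 + 5 = 1, A[2][1] + B[1][0] = 9 + 5 = 14, A[2][2] + B[2][0] = 5 + 8 = 13) = 1 (attained at k = 0)
  C[2][1] = min over k of (A[2][0] + B[0][1] = -4 + 9 = 5, A[2][1] + B[1][1] = 9 + -4 = 5, A[2][2] + B[2][1] = 5 + 4 = 9) = 5 (attained at k = 0)
  C[2][2] = min over k of (A[2][0] + B[0][2] = -4 + 3 = -1, A[2][1] + B[1][2] = 9 + 8 = 17, A[2][2] + B[2][2] = 5 + -5 = 0) = -1 (attained at k = 0)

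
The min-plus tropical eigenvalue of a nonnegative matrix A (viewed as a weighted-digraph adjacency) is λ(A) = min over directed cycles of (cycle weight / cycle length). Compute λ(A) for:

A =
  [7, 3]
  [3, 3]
λ(A) = 3

Enumerate directed cycles and compute their means (weight / length). Sample:
  cycle 0 → 0: weight = 7, length = 1, mean = 7/1 ≈ 7.000
  cycle 1 → 1: weight = 3, length = 1, mean = 3/1 ≈ 3.000
  cycle 0 → 1 → 0: weight = 6, length = 2, mean = 6/2 ≈ 3.000
  cycle 1 → 0 → 1: weight = 6, length = 2, mean = 6/2 ≈ 3.000
Minimum mean = 3.000, attained e.g. along the cycle 1 → 1 with weight 3 and length 1. So λ(A) = 3/1 = 3.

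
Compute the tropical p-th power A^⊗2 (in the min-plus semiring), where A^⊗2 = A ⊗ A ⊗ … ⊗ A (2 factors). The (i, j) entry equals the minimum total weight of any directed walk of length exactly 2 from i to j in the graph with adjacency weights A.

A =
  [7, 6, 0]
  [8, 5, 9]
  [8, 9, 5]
A^⊗2 =
  [8, 9, 5]
  [13, 10, 8]
  [13, 14, 8]

Each entry (A^⊗2)_ij equals the minimum over all length-2 walks i = v_0 → v_1 → … → v_2 = j of Σ_t A[v_t][v_{t+1}]. For example, for (i, j) = (0, 2) we minimise over 3 possible intermediate vertex sequences; the minimum is 5, attained along the walk 0 → 2 → 2.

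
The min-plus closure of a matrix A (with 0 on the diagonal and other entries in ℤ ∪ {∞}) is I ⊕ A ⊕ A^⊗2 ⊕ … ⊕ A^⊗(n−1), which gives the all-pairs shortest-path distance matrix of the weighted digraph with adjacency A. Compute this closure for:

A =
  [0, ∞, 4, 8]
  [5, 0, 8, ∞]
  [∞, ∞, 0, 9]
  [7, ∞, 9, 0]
Closure =
  [0, ∞, 4, 8]
  [5, 0, 8, 13]
  [16, ∞, 0, 9]
  [7, ∞, 9, 0]

This is the Floyd-Warshall all-pairs shortest-path computation. For each intermediate vertex k = 0, 1, …, 3, update dist[i][j] ← min(dist[i][j], dist[i][k] + dist[k][j]). The final matrix gives, for each (i, j), the minimum total weight of any directed path from i to j (possibly empty when i = j).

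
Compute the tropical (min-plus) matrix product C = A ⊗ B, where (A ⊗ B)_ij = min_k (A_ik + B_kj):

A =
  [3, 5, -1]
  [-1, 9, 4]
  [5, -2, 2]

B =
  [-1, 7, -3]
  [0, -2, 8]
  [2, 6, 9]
A ⊗ B =
  [1, 3, 0]
  [-2, 6, -4]
  [-2, -4, 2]

Apply the min-plus product entry-by-entry:
  C[0][0] = min over k of (A[0][0] + B[0][0] = 3 + -1 = 2, A[0][1] + B[1][0] = 5 + 0 = 5, A[0][2] + B[2][0] = -1 + 2 = 1) = 1 (attained at k = 2)
  C[0][1] = min over k of (A[0][0] + B[0][1] = 3 + 7 = 10, A[0][1] + B[1][1] = 5 + -2 = 3, A[0][2] + B[2][1] = -1 + 6 = 5) = 3 (attained at k = 1)
  C[0][2] = min over k of (A[0][0] + B[0][2] = 3 + -3 = 0, A[0][1] + B[1][2] = 5 + 8 = 13, A[0][2] + B[2][2] = -1 + 9 = 8) = 0 (attained at k = 0)
  C[1][0] = min over k of (A[1][0] + B[0][0] = -1 + -1 = -2, A[1][1] + B[1][0] = 9 + 0 = 9, A[1][2] + B[2][0] = 4 + 2 = 6) = -2 (attained at k = 0)
  C[1][1] = min over k of (A[1][0] + B[0][1] = -1 + 7 = 6, A[1][1] + B[1][1] = 9 + -2 = 7, A[1][2] + B[2][1] = 4 + 6 = 10) = 6 (attained at k = 0)
  C[1][2] = min over k of (A[1][0] + B[0][2] = -1 + -3 = -4, A[1][1] + B[1][2] = 9 + 8 = 17, A[1][2] + B[2][2] = 4 + 9 = 13) = -4 (attained at k = 0)
  C[2][0] = min over k of (A[2][0] + B[0][0] = 5 + -1 = 4, A[2][1] + B[1][0] = -2 + 0 = -2, A[2][2] + B[2][0] = 2 + 2 = 4) = -2 (attained at k = 1)
  C[2][1] = min over k of (A[2][0] + B[0][1] = 5 + 7 = 12, A[2][1] + B[1][1] = -2 + -2 = -4, A[2][2] + B[2][1] = 2 + 6 = 8) = -4 (attained at k = 1)
  C[2][2] = min over k of (A[2][0] + B[0][2] = 5 + -3 = 2, A[2][1] + B[1][2] = -2 + 8 = 6, A[2][2] + B[2][2] = 2 + 9 = 11) = 2 (attained at k = 0)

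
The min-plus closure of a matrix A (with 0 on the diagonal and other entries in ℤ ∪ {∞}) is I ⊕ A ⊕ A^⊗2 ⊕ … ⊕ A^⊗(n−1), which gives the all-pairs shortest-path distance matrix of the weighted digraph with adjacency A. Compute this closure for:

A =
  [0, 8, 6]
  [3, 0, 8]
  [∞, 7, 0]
Closure =
  [0, 8, 6]
  [3, 0, 8]
  [10, 7, 0]

This is the Floyd-Warshall all-pairs shortest-path computation. For each intermediate vertex k = 0, 1, …, 2, update dist[i][j] ← min(dist[i][j], dist[i][k] + dist[k][j]). The final matrix gives, for each (i, j), the minimum total weight of any directed path from i to j (possibly empty when i = j).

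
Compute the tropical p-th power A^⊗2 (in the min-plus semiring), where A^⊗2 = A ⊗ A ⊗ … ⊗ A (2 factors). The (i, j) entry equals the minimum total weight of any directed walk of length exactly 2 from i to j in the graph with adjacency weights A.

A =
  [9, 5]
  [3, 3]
A^⊗2 =
  [8, 8]
  [6, 6]

Each entry (A^⊗2)_ij equals the minimum over all length-2 walks i = v_0 → v_1 → … → v_2 = j of Σ_t A[v_t][v_{t+1}]. For example, for (i, j) = (0, 1) we minimise over 2 possible intermediate vertex sequences; the minimum is 8, attained along the walk 0 → 1 → 1.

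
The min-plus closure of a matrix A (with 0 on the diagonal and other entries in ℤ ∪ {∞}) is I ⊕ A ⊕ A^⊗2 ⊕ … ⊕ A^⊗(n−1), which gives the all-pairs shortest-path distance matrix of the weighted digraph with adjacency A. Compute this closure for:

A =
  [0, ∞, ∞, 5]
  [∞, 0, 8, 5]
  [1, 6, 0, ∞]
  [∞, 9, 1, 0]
Closure =
  [0, 12, 6, 5]
  [7, 0, 6, 5]
  [1, 6, 0, 6]
  [2, 7, 1, 0]

This is the Floyd-Warshall all-pairs shortest-path computation. For each intermediate vertex k = 0, 1, …, 3, update dist[i][j] ← min(dist[i][j], dist[i][k] + dist[k][j]). The final matrix gives, for each (i, j), the minimum total weight of any directed path from i to j (possibly empty when i = j).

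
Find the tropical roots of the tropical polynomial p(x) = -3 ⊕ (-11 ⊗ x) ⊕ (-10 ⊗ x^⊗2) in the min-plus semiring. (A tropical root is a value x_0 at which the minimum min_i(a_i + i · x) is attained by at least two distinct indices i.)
Roots: {-1, 8}

Each tropical root is a break point of the lower envelope of the lines y = a_i + i · x (there are 3 lines, with slopes 0, 1, ..., 2). Only the lines that attain the minimum somewhere contribute to roots; other lines are dominated. Here the surviving (envelope) indices are i = 2, i = 1, i = 0.
Intersections between consecutive envelope lines give the roots: for adjacent envelope indices i < j the intersection is x = (a_i − a_j) / (j − i). Reading off the sorted break points: {-1, 8}.
Verification: at each break x_0, at least two indices attain the minimum of min_i(a_i + i · x_0).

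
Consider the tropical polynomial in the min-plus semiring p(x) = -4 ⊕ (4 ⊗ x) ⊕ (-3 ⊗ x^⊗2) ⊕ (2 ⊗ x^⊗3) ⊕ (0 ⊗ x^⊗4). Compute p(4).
p(4) = -4

A tropical monomial a ⊗ x^⊗i evaluates to a + i · x. Evaluating each term at x = 4:
  Term 0 contributes -4 + 0 · 4 = -4
  Term 1 contributes 4 + 1 · 4 = 8
  Term 2 contributes -3 + 2 · 4 = 5
  Term 3 contributes 2 + 3 · 4 = 14
  Term 4 contributes 0 + 4 · 4 = 16
p(4) = ⊕ of these = min[-4, 8, 5, 14, 16] = -4.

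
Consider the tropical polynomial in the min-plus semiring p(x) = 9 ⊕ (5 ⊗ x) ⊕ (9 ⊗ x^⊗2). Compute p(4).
p(4) = 9

A tropical monomial a ⊗ x^⊗i evaluates to a + i · x. Evaluating each term at x = 4:
  Term 0 contributes 9 + 0 · 4 = 9
  Term 1 contributes 5 + 1 · 4 = 9
  Term 2 contributes 9 + 2 · 4 = 17
p(4) = ⊕ of these = min[9, 9, 17] = 9.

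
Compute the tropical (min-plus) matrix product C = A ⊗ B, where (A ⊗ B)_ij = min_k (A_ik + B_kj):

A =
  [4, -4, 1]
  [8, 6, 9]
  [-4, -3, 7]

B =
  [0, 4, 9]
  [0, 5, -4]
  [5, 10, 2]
A ⊗ B =
  [-4, 1, -8]
  [6, 11, 2]
  [-4, 0, -7]

Apply the min-plus product entry-by-entry:
  C[0][0] = min over k of (A[0][0] + B[0][0] = 4 + 0 = 4, A[0][1] + B[1][0] = -4 + 0 = -4, A[0][2] + B[2][0] = 1 + 5 = 6) = -4 (attained at k = 1)
  C[0][1] = min over k of (A[0][0] + B[0][1] = 4 + 4 = 8, A[0][1] + B[1][1] = -4 + 5 = 1, A[0][2] + B[2][1] = 1 + 10 = 11) = 1 (attained at k = 1)
  C[0][2] = min over k of (A[0][0] + B[0][2] = 4 + 9 = 13, A[0][1] + B[1][2] = -4 + -4 = -8, A[0][2] + B[2][2] = 1 + 2 = 3) = -8 (attained at k = 1)
  C[1][0] = min over k of (A[1][0] + B[0][0] = 8 + 0 = 8, A[1][1] + B[1][0] = 6 + 0 = 6, A[1][2] + B[2][0] = 9 + 5 = 14) = 6 (attained at k = 1)
  C[1][1] = min over k of (A[1][0] + B[0][1] = 8 + 4 = 12, A[1][1] + B[1][1] = 6 + 5 = 11, A[1][2] + B[2][1] = 9 + 10 = 19) = 11 (attained at k = 1)
  C[1][2] = min over k of (A[1][0] + B[0][2] = 8 + 9 = 17, A[1][1] + B[1][2] = 6 + -4 = 2, A[1][2] + B[2][2] = 9 + 2 = 11) = 2 (attained at k = 1)
  C[2][0] = min over k of (A[2][0] + B[0][0] = -4 + 0 = -4, A[2][1] + B[1][0] = -3 + 0 = -3, A[2][2] + B[2][0] = 7 + 5 = 12) = -4 (attained at k = 0)
  C[2][1] = min over k of (A[2][0] + B[0][1] = -4 + 4 = 0, A[2][1] + B[1][1] = -3 + 5 = 2, A[2][2] + B[2][1] = 7 + 10 = 17) = 0 (attained at k = 0)
  C[2][2] = min over k of (A[2][0] + B[0][2] = -4 + 9 = 5, A[2][1] + B[1][2] = -3 + -4 = -7, A[2][2] + B[2][2] = 7 + 2 = 9) = -7 (attained at k = 1)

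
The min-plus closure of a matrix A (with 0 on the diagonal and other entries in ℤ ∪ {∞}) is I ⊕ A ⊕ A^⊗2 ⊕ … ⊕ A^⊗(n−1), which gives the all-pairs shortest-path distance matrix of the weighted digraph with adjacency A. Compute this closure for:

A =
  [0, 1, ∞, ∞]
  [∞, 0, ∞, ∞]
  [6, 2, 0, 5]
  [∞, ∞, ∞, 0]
Closure =
  [0, 1, ∞, ∞]
  [∞, 0, ∞, ∞]
  [6, 2, 0, 5]
  [∞, ∞, ∞, 0]

This is the Floyd-Warshall all-pairs shortest-path computation. For each intermediate vertex k = 0, 1, …, 3, update dist[i][j] ← min(dist[i][j], dist[i][k] + dist[k][j]). The final matrix gives, for each (i, j), the minimum total weight of any directed path from i to j (possibly empty when i = j).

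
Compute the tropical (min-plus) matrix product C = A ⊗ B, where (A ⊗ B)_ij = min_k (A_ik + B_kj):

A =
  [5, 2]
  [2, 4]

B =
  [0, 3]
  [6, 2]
A ⊗ B =
  [5, 4]
  [2, 5]

Apply the min-plus product entry-by-entry:
  C[0][0] = min over k of (A[0][0] + B[0][0] = 5 + 0 = 5, A[0][1] + B[1][0] = 2 + 6 = 8) = 5 (attained at k = 0)
  C[0][1] = min over k of (A[0][0] + B[0][1] = 5 + 3 = 8, A[0][1] + B[1][1] = 2 + 2 = 4) = 4 (attained at k = 1)
  C[1][0] = min over k of (A[1][0] + B[0][0] = 2 + 0 = 2, A[1][1] + B[1][0] = 4 + 6 = 10) = 2 (attained at k = 0)
  C[1][1] = min over k of (A[1][0] + B[0][1] = 2 + 3 = 5, A[1][1] + B[1][1] = 4 + 2 = 6) = 5 (attained at k = 0)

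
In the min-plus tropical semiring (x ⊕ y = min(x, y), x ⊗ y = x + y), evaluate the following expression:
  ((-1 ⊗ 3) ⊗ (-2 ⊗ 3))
((-1 ⊗ 3) ⊗ (-2 ⊗ 3)) = 3

Expand innermost to outermost. Recall ⊕ takes the minimum of its arguments and ⊗ takes their sum. Working out the expression ((-1 ⊗ 3) ⊗ (-2 ⊗ 3)) gives 3.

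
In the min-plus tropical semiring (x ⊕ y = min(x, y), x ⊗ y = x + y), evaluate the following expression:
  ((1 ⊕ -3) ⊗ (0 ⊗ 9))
((1 ⊕ -3) ⊗ (0 ⊗ 9)) = 6

Expand innermost to outermost. Recall ⊕ takes the minimum of its arguments and ⊗ takes their sum. Working out the expression ((1 ⊕ -3) ⊗ (0 ⊗ 9)) gives 6.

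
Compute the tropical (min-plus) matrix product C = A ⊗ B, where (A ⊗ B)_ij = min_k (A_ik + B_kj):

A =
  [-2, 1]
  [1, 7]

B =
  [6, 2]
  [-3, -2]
A ⊗ B =
  [-2, -1]
  [4, 3]

Apply the min-plus product entry-by-entry:
  C[0][0] = min over k of (A[0][0] + B[0][0] = -2 + 6 = 4, A[0][1] + B[1][0] = 1 + -3 = -2) = -2 (attained at k = 1)
  C[0][1] = min over k of (A[0][0] + B[0][1] = -2 + 2 = 0, A[0][1] + B[1][1] = 1 + -2 = -1) = -1 (attained at k = 1)
  C[1][0] = min over k of (A[1][0] + B[0][0] = 1 + 6 = 7, A[1][1] + B[1][0] = 7 + -3 = 4) = 4 (attained at k = 1)
  C[1][1] = min over k of (A[1][0] + B[0][1] = 1 + 2 = 3, A[1][1] + B[1][1] = 7 + -2 = 5) = 3 (attained at k = 0)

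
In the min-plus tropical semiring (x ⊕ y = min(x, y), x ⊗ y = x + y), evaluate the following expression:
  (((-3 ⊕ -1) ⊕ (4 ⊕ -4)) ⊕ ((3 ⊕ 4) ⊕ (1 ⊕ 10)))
(((-3 ⊕ -1) ⊕ (4 ⊕ -4)) ⊕ ((3 ⊕ 4) ⊕ (1 ⊕ 10))) = -4

Expand innermost to outermost. Recall ⊕ takes the minimum of its arguments and ⊗ takes their sum. Working out the expression (((-3 ⊕ -1) ⊕ (4 ⊕ -4)) ⊕ ((3 ⊕ 4) ⊕ (1 ⊕ 10))) gives -4.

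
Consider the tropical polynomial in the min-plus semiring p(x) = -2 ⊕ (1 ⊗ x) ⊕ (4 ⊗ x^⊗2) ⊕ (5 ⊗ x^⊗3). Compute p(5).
p(5) = -2

A tropical monomial a ⊗ x^⊗i evaluates to a + i · x. Evaluating each term at x = 5:
  Term 0 contributes -2 + 0 · 5 = -2
  Term 1 contributes 1 + 1 · 5 = 6
  Term 2 contributes 4 + 2 · 5 = 14
  Term 3 contributes 5 + 3 · 5 = 20
p(5) = ⊕ of these = min[-2, 6, 14, 20] = -2.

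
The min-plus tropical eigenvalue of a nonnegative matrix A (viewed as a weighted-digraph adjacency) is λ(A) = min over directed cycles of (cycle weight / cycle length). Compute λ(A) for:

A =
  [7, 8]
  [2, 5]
λ(A) = 5

Enumerate directed cycles and compute their means (weight / length). Sample:
  cycle 0 → 0: weight = 7, length = 1, mean = 7/1 ≈ 7.000
  cycle 1 → 1: weight = 5, length = 1, mean = 5/1 ≈ 5.000
  cycle 0 → 1 → 0: weight = 10, length = 2, mean = 10/2 ≈ 5.000
  cycle 1 → 0 → 1: weight = 10, length = 2, mean = 10/2 ≈ 5.000
Minimum mean = 5.000, attained e.g. along the cycle 1 → 1 with weight 5 and length 1. So λ(A) = 5/1 = 5.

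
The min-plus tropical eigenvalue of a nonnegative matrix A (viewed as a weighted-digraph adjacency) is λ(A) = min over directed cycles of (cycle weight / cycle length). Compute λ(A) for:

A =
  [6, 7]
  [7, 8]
λ(A) = 6

Enumerate directed cycles and compute their means (weight / length). Sample:
  cycle 0 → 0: weight = 6, length = 1, mean = 6/1 ≈ 6.000
  cycle 1 → 1: weight = 8, length = 1, mean = 8/1 ≈ 8.000
  cycle 0 → 1 → 0: weight = 14, length = 2, mean = 14/2 ≈ 7.000
  cycle 1 → 0 → 1: weight = 14, length = 2, mean = 14/2 ≈ 7.000
Minimum mean = 6.000, attained e.g. along the cycle 0 → 0 with weight 6 and length 1. So λ(A) = 6/1 = 6.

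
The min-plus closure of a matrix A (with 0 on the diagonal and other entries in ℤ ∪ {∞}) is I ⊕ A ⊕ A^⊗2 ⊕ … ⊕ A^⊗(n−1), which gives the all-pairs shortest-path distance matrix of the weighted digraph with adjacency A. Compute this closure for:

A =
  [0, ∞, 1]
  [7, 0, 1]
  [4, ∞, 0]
Closure =
  [0, ∞, 1]
  [5, 0, 1]
  [4, ∞, 0]

This is the Floyd-Warshall all-pairs shortest-path computation. For each intermediate vertex k = 0, 1, …, 2, update dist[i][j] ← min(dist[i][j], dist[i][k] + dist[k][j]). The final matrix gives, for each (i, j), the minimum total weight of any directed path from i to j (possibly empty when i = j).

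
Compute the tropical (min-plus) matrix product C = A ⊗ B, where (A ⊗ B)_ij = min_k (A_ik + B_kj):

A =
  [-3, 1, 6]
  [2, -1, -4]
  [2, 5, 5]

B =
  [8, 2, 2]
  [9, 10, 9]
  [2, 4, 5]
A ⊗ B =
  [5, -1, -1]
  [-2, 0, 1]
  [7, 4, 4]

Apply the min-plus product entry-by-entry:
  C[0][0] = min over k of (A[0][0] + B[0][0] = -3 + 8 = 5, A[0][1] + B[1][0] = 1 + 9 = 10, A[0][2] + B[2][0] = 6 + 2 = 8) = 5 (attained at k = 0)
  C[0][1] = min over k of (A[0][0] + B[0][1] = -3 + 2 = -1, A[0][1] + B[1][1] = 1 + 10 = 11, A[0][2] + B[2][1] = 6 + 4 = 10) = -1 (attained at k = 0)
  C[0][2] = min over k of (A[0][0] + B[0][2] = -3 + 2 = -1, A[0][1] + B[1][2] = 1 + 9 = 10, A[0][2] + B[2][2] = 6 + 5 = 11) = -1 (attained at k = 0)
  C[1][0] = min over k of (A[1][0] + B[0][0] = 2 + 8 = 10, A[1][1] + B[1][0] = -1 + 9 = 8, A[1][2] + B[2][0] = -4 + 2 = -2) = -2 (attained at k = 2)
  C[1][1] = min over k of (A[1][0] + B[0][1] = 2 + 2 = 4, A[1][1] + B[1][1] = -1 + 10 = 9, A[1][2] + B[2][1] = -4 + 4 = 0) = 0 (attained at k = 2)
  C[1][2] = min over k of (A[1][0] + B[0][2] = 2 + 2 = 4, A[1][1] + B[1][2] = -1 + 9 = 8, A[1][2] + B[2][2] = -4 + 5 = 1) = 1 (attained at k = 2)
  C[2][0] = min over k of (A[2][0] + B[0][0] = 2 + 8 = 10, A[2][1] + B[1][0] = 5 + 9 = 14, A[2][2] + B[2][0] = 5 + 2 = 7) = 7 (attained at k = 2)
  C[2][1] = min over k of (A[2][0] + B[0][1] = 2 + 2 = 4, A[2][1] + B[1][1] = 5 + 10 = 15, A[2][2] + B[2][1] = 5 + 4 = 9) = 4 (attained at k = 0)
  C[2][2] = min over k of (A[2][0] + B[0][2] = 2 + 2 = 4, A[2][1] + B[1][2] = 5 + 9 = 14, A[2][2] + B[2][2] = 5 + 5 = 10) = 4 (attained at k = 0)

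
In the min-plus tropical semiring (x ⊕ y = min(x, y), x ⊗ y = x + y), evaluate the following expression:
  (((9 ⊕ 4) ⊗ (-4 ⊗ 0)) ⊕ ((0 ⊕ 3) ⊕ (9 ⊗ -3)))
(((9 ⊕ 4) ⊗ (-4 ⊗ 0)) ⊕ ((0 ⊕ 3) ⊕ (9 ⊗ -3))) = 0

Expand innermost to outermost. Recall ⊕ takes the minimum of its arguments and ⊗ takes their sum. Working out the expression (((9 ⊕ 4) ⊗ (-4 ⊗ 0)) ⊕ ((0 ⊕ 3) ⊕ (9 ⊗ -3))) gives 0.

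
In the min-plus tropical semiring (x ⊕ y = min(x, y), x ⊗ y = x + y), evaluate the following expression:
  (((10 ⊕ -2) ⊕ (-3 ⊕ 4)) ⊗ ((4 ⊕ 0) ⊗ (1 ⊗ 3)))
(((10 ⊕ -2) ⊕ (-3 ⊕ 4)) ⊗ ((4 ⊕ 0) ⊗ (1 ⊗ 3))) = 1

Expand innermost to outermost. Recall ⊕ takes the minimum of its arguments and ⊗ takes their sum. Working out the expression (((10 ⊕ -2) ⊕ (-3 ⊕ 4)) ⊗ ((4 ⊕ 0) ⊗ (1 ⊗ 3))) gives 1.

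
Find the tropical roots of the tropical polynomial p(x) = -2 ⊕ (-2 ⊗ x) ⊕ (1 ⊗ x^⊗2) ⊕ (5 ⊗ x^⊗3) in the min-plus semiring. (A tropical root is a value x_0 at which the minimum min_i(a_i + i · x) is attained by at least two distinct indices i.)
Roots: {-4, -3, 0}

Each tropical root is a break point of the lower envelope of the lines y = a_i + i · x (there are 4 lines, with slopes 0, 1, ..., 3). Only the lines that attain the minimum somewhere contribute to roots; other lines are dominated. Here the surviving (envelope) indices are i = 3, i = 2, i = 1, i = 0.
Intersections between consecutive envelope lines give the roots: for adjacent envelope indices i < j the intersection is x = (a_i − a_j) / (j − i). Reading off the sorted break points: {-4, -3, 0}.
Verification: at each break x_0, at least two indices attain the minimum of min_i(a_i + i · x_0).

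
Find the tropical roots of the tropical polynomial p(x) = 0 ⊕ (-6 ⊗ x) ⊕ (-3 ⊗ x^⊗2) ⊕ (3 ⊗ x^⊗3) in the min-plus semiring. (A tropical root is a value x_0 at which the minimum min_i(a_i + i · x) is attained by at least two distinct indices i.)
Roots: {-6, -3, 6}

Each tropical root is a break point of the lower envelope of the lines y = a_i + i · x (there are 4 lines, with slopes 0, 1, ..., 3). Only the lines that attain the minimum somewhere contribute to roots; other lines are dominated. Here the surviving (envelope) indices are i = 3, i = 2, i = 1, i = 0.
Intersections between consecutive envelope lines give the roots: for adjacent envelope indices i < j the intersection is x = (a_i − a_j) / (j − i). Reading off the sorted break points: {-6, -3, 6}.
Verification: at each break x_0, at least two indices attain the minimum of min_i(a_i + i · x_0).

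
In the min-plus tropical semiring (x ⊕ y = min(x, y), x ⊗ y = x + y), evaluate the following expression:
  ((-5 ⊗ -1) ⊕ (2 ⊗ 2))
((-5 ⊗ -1) ⊕ (2 ⊗ 2)) = -6

Expand innermost to outermost. Recall ⊕ takes the minimum of its arguments and ⊗ takes their sum. Working out the expression ((-5 ⊗ -1) ⊕ (2 ⊗ 2)) gives -6.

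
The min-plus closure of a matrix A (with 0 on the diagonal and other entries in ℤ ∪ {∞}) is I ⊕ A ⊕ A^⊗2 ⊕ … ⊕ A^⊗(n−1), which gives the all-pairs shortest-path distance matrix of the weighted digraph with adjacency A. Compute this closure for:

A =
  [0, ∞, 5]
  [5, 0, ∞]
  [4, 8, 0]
Closure =
  [0, 13, 5]
  [5, 0, 10]
  [4, 8, 0]

This is the Floyd-Warshall all-pairs shortest-path computation. For each intermediate vertex k = 0, 1, …, 2, update dist[i][j] ← min(dist[i][j], dist[i][k] + dist[k][j]). The final matrix gives, for each (i, j), the minimum total weight of any directed path from i to j (possibly empty when i = j).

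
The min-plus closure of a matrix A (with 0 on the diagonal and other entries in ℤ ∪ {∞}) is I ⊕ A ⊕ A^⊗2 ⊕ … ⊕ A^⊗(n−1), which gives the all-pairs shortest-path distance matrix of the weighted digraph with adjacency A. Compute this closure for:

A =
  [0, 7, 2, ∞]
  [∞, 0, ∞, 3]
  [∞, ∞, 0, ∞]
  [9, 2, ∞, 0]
Closure =
  [0, 7, 2, 10]
  [12, 0, 14, 3]
  [∞, ∞, 0, ∞]
  [9, 2, 11, 0]

This is the Floyd-Warshall all-pairs shortest-path computation. For each intermediate vertex k = 0, 1, …, 3, update dist[i][j] ← min(dist[i][j], dist[i][k] + dist[k][j]). The final matrix gives, for each (i, j), the minimum total weight of any directed path from i to j (possibly empty when i = j).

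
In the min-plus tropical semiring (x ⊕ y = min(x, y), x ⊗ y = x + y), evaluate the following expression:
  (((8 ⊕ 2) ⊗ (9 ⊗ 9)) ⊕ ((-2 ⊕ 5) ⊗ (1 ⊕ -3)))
(((8 ⊕ 2) ⊗ (9 ⊗ 9)) ⊕ ((-2 ⊕ 5) ⊗ (1 ⊕ -3))) = -5

Expand innermost to outermost. Recall ⊕ takes the minimum of its arguments and ⊗ takes their sum. Working out the expression (((8 ⊕ 2) ⊗ (9 ⊗ 9)) ⊕ ((-2 ⊕ 5) ⊗ (1 ⊕ -3))) gives -5.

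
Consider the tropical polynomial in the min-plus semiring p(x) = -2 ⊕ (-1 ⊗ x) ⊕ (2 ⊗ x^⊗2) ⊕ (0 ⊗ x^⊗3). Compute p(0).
p(0) = -2

A tropical monomial a ⊗ x^⊗i evaluates to a + i · x. Evaluating each term at x = 0:
  Term 0 contributes -2 + 0 · 0 = -2
  Term 1 contributes -1 + 1 · 0 = -1
  Term 2 contributes 2 + 2 · 0 = 2
  Term 3 contributes 0 + 3 · 0 = 0
p(0) = ⊕ of these = min[-2, -1, 2, 0] = -2.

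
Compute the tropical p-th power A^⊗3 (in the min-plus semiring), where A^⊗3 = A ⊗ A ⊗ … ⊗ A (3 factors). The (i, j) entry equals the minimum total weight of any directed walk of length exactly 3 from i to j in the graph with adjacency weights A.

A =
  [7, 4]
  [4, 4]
A^⊗3 =
  [12, 12]
  [12, 12]

Each entry (A^⊗3)_ij equals the minimum over all length-3 walks i = v_0 → v_1 → … → v_3 = j of Σ_t A[v_t][v_{t+1}]. For example, for (i, j) = (0, 1) we minimise over 4 possible intermediate vertex sequences; the minimum is 12, attained along the walk 0 → 1 → 0 → 1.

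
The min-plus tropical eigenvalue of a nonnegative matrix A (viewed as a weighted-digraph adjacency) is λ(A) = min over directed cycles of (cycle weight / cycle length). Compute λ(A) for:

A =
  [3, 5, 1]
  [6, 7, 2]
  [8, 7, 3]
λ(A) = 3

Enumerate directed cycles and compute their means (weight / length). Sample:
  cycle 0 → 0: weight = 3, length = 1, mean = 3/1 ≈ 3.000
  cycle 1 → 1: weight = 7, length = 1, mean = 7/1 ≈ 7.000
  cycle 2 → 2: weight = 3, length = 1, mean = 3/1 ≈ 3.000
  cycle 0 → 1 → 0: weight = 11, length = 2, mean = 11/2 ≈ 5.500
  cycle 0 → 2 → 0: weight = 9, length = 2, mean = 9/2 ≈ 4.500
  cycle 1 → 0 → 1: weight = 11, length = 2, mean = 11/2 ≈ 5.500
Minimum mean = 3.000, attained e.g. along the cycle 0 → 0 with weight 3 and length 1. So λ(A) = 3/1 = 3.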